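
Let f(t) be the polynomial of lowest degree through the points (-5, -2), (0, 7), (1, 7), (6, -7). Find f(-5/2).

L_0(-5/2) = (-5/2)·(-7/2)·(-17/2)/[(-5)·(-6)·(-11)] = 119/528
L_1(-5/2) = (5/2)·(-7/2)·(-17/2)/[(5)·(-1)·(-6)] = 119/48
L_2(-5/2) = (5/2)·(-5/2)·(-17/2)/[(6)·(1)·(-5)] = -85/48
L_3(-5/2) = (5/2)·(-5/2)·(-7/2)/[(11)·(6)·(5)] = 35/528
Sum: (-2)·(119/528) + 7·(119/48) + 7·(-85/48) + (-7)·(35/528) = 2135/528

2135/528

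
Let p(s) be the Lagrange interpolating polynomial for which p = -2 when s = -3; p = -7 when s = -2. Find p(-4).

3

Evaluate each Lagrange basis at s = -4:
L_0(-4) = (-2)/[(-1)] = 2
L_1(-4) = (-1)/[(1)] = -1
Sum: (-2)·(2) + (-7)·(-1) = 3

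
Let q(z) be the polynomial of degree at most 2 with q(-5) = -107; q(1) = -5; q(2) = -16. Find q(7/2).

-95/2

Using Newton's divided-difference form:
q[-5,1] = (-5 - (-107)) / (1 - (-5)) = 17
q[1,2] = (-16 - (-5)) / (2 - 1) = -11
q[-5,1,2] = (-11 - 17) / (2 - (-5)) = -4
q(7/2) = -107 + 17·(17/2) + (-4)·(17/2)·(5/2) = -95/2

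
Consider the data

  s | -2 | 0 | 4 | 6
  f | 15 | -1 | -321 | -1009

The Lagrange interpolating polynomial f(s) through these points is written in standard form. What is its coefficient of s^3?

-4

Build the Lagrange basis polynomials:
L_0(s) = s(s - 4)(s - 6) / [-96] = -(1/96)s^3 + (5/48)s^2 - (1/4)s
L_1(s) = (s + 2)(s - 4)(s - 6) / [48] = (1/48)s^3 - (1/6)s^2 + (1/12)s + 1
L_2(s) = (s + 2)s(s - 6) / [-48] = -(1/48)s^3 + (1/12)s^2 + (1/4)s
L_3(s) = (s + 2)s(s - 4) / [96] = (1/96)s^3 - (1/48)s^2 - (1/12)s
f(s) = 15·L_0 + (-1)·L_1 + (-321)·L_2 + (-1009)·L_3
Only the coefficient of s^3 is needed; take it from each L_i and combine:
15·(-1/96) + (-1)·(1/48) + (-321)·(-1/48) + (-1009)·(1/96) = -4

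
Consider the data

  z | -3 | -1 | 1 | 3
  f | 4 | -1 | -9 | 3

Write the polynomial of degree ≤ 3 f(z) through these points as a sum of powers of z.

f(z) = (23/48)z^3 + (17/16)z^2 - (215/48)z - 97/16

Newton's divided differences:
f[-3,-1] = (-1 - 4) / (-1 - (-3)) = -5/2
f[-1,1] = (-9 - (-1)) / (1 - (-1)) = -4
f[1,3] = (3 - (-9)) / (3 - 1) = 6
f[-3,-1,1] = (-4 - (-5/2)) / (1 - (-3)) = -3/8
f[-1,1,3] = (6 - (-4)) / (3 - (-1)) = 5/2
f[-3,-1,1,3] = (5/2 - (-3/8)) / (3 - (-3)) = 23/48
f(z) = 4 + (-5/2)·(z + 3) + (-3/8)·(z + 3)(z + 1) + (23/48)·(z + 3)(z + 1)(z - 1)
Expanding: f(z) = (23/48)z^3 + (17/16)z^2 - (215/48)z - 97/16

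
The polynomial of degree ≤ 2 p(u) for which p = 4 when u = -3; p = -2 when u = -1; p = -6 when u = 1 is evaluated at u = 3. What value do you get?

-8

Evaluate each Lagrange basis at u = 3:
L_0(3) = (4)·(2)/[(-2)·(-4)] = 1
L_1(3) = (6)·(2)/[(2)·(-2)] = -3
L_2(3) = (6)·(4)/[(4)·(2)] = 3
Sum: 4·(1) + (-2)·(-3) + (-6)·(3) = -8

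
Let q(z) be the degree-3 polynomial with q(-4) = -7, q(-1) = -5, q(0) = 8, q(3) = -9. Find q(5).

-934/7

Evaluate each Lagrange basis at z = 5:
L_0(5) = (6)·(5)·(2)/[(-3)·(-4)·(-7)] = -5/7
L_1(5) = (9)·(5)·(2)/[(3)·(-1)·(-4)] = 15/2
L_2(5) = (9)·(6)·(2)/[(4)·(1)·(-3)] = -9
L_3(5) = (9)·(6)·(5)/[(7)·(4)·(3)] = 45/14
Sum: (-7)·(-5/7) + (-5)·(15/2) + 8·(-9) + (-9)·(45/14) = -934/7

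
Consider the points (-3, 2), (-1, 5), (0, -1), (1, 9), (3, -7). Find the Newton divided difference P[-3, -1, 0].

-5/2

P[-3,-1] = (5 - 2) / (-1 - (-3)) = 3/2
P[-1,0] = (-1 - 5) / (0 - (-1)) = -6
P[-3,-1,0] = (-6 - 3/2) / (0 - (-3)) = -5/2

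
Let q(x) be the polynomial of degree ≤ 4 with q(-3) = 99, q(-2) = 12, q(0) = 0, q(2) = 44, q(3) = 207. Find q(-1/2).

L_0(-1/2) = (3/2)·(-1/2)·(-5/2)·(-7/2)/[(-1)·(-3)·(-5)·(-6)] = -7/96
L_1(-1/2) = (5/2)·(-1/2)·(-5/2)·(-7/2)/[(1)·(-2)·(-4)·(-5)] = 35/128
L_2(-1/2) = (5/2)·(3/2)·(-5/2)·(-7/2)/[(3)·(2)·(-2)·(-3)] = 175/192
L_3(-1/2) = (5/2)·(3/2)·(-1/2)·(-7/2)/[(5)·(4)·(2)·(-1)] = -21/128
L_4(-1/2) = (5/2)·(3/2)·(-1/2)·(-5/2)/[(6)·(5)·(3)·(1)] = 5/96
Sum: 99·(-7/96) + 12·(35/128) + 0 + 44·(-21/128) + 207·(5/96) = -3/8

-3/8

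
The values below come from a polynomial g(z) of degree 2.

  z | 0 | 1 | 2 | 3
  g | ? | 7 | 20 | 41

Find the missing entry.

2

The 3 known values determine g uniquely (degree ≤ 2).
Evaluate each Lagrange basis at z = 0:
L_0(0) = (-2)·(-3)/[(-1)·(-2)] = 3
L_1(0) = (-1)·(-3)/[(1)·(-1)] = -3
L_2(0) = (-1)·(-2)/[(2)·(1)] = 1
Sum: 7·(3) + 20·(-3) + 41·(1) = 2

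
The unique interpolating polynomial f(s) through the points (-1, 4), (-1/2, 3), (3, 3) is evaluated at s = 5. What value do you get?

17/2

Using Newton's divided-difference form:
f[-1,-1/2] = (3 - 4) / (-1/2 - (-1)) = -2
f[-1/2,3] = (3 - 3) / (3 - (-1/2)) = 0
f[-1,-1/2,3] = (0 - (-2)) / (3 - (-1)) = 1/2
f(5) = 4 + (-2)·(6) + (1/2)·(6)·(11/2) = 17/2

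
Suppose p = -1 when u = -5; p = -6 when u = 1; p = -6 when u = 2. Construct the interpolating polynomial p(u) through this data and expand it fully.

p(u) = (5/42)u^2 - (5/14)u - 121/21

Build the Lagrange basis polynomials:
L_0(u) = (u - 1)(u - 2) / [42] = (1/42)u^2 - (1/14)u + 1/21
L_1(u) = (u + 5)(u - 2) / [-6] = -(1/6)u^2 - (1/2)u + 5/3
L_2(u) = (u + 5)(u - 1) / [7] = (1/7)u^2 + (4/7)u - 5/7
p(u) = (-1)·L_0 + (-6)·L_1 + (-6)·L_2
  (-1)·L_0(u) = -(1/42)u^2 + (1/14)u - 1/21
  (-6)·L_1(u) = u^2 + 3u - 10
  (-6)·L_2(u) = -(6/7)u^2 - (24/7)u + 30/7
Adding term by term: (5/42)u^2 - (5/14)u - 121/21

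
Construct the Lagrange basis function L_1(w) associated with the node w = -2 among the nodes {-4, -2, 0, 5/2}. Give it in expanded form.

L_1(w) = (w + 4)w(w - 5/2) / [(2)·(-2)·(-9/2)]
       = (w^3 + (3/2)w^2 - 10w) / (18)

L_1(w) = (1/18)w^3 + (1/12)w^2 - (5/9)w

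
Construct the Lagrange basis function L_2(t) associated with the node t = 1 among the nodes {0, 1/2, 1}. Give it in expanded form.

L_2(t) = t(t - 1/2) / [(1)·(1/2)]
       = (t^2 - (1/2)t) / (1/2)

L_2(t) = 2t^2 - t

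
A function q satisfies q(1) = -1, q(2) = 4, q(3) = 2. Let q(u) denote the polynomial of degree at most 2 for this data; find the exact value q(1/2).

-49/8

Evaluate each Lagrange basis at u = 1/2:
L_0(1/2) = (-3/2)·(-5/2)/[(-1)·(-2)] = 15/8
L_1(1/2) = (-1/2)·(-5/2)/[(1)·(-1)] = -5/4
L_2(1/2) = (-1/2)·(-3/2)/[(2)·(1)] = 3/8
Sum: (-1)·(15/8) + 4·(-5/4) + 2·(3/8) = -49/8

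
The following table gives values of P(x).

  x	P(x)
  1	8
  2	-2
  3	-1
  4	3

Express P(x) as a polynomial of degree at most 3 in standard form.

Build the Lagrange basis polynomials:
L_0(x) = (x - 2)(x - 3)(x - 4) / [-6] = -(1/6)x^3 + (3/2)x^2 - (13/3)x + 4
L_1(x) = (x - 1)(x - 3)(x - 4) / [2] = (1/2)x^3 - 4x^2 + (19/2)x - 6
L_2(x) = (x - 1)(x - 2)(x - 4) / [-2] = -(1/2)x^3 + (7/2)x^2 - 7x + 4
L_3(x) = (x - 1)(x - 2)(x - 3) / [6] = (1/6)x^3 - x^2 + (11/6)x - 1
P(x) = 8·L_0 + (-2)·L_1 + (-1)·L_2 + 3·L_3
  8·L_0(x) = -(4/3)x^3 + 12x^2 - (104/3)x + 32
  (-2)·L_1(x) = -x^3 + 8x^2 - 19x + 12
  (-1)·L_2(x) = (1/2)x^3 - (7/2)x^2 + 7x - 4
  3·L_3(x) = (1/2)x^3 - 3x^2 + (11/2)x - 3
Adding term by term: -(4/3)x^3 + (27/2)x^2 - (247/6)x + 37

P(x) = -(4/3)x^3 + (27/2)x^2 - (247/6)x + 37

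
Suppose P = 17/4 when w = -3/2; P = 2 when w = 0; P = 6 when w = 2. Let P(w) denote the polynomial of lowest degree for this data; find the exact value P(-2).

Evaluate each Lagrange basis at w = -2:
L_0(-2) = (-2)·(-4)/[(-3/2)·(-7/2)] = 32/21
L_1(-2) = (-1/2)·(-4)/[(3/2)·(-2)] = -2/3
L_2(-2) = (-1/2)·(-2)/[(7/2)·(2)] = 1/7
Sum: 17/4·(32/21) + 2·(-2/3) + 6·(1/7) = 6

6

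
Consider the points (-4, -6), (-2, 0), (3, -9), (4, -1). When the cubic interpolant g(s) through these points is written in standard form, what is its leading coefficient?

The leading coefficient equals the top divided difference g[-4,-2,3,4].
g[-4,-2] = (0 - (-6)) / (-2 - (-4)) = 3
g[-2,3] = (-9 - 0) / (3 - (-2)) = -9/5
g[3,4] = (-1 - (-9)) / (4 - 3) = 8
g[-4,-2,3] = (-9/5 - 3) / (3 - (-4)) = -24/35
g[-2,3,4] = (8 - (-9/5)) / (4 - (-2)) = 49/30
g[-4,-2,3,4] = (49/30 - (-24/35)) / (4 - (-4)) = 487/1680

487/1680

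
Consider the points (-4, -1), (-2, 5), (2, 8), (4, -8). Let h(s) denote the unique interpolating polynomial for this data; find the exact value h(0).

61/6

L_0(0) = (2)·(-2)·(-4)/[(-2)·(-6)·(-8)] = -1/6
L_1(0) = (4)·(-2)·(-4)/[(2)·(-4)·(-6)] = 2/3
L_2(0) = (4)·(2)·(-4)/[(6)·(4)·(-2)] = 2/3
L_3(0) = (4)·(2)·(-2)/[(8)·(6)·(2)] = -1/6
Sum: (-1)·(-1/6) + 5·(2/3) + 8·(2/3) + (-8)·(-1/6) = 61/6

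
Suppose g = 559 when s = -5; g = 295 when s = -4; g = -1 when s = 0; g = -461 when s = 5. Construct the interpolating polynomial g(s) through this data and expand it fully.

L_0(s) = (s + 4)s(s - 5) / [-50] = -(1/50)s^3 + (1/50)s^2 + (2/5)s
L_1(s) = (s + 5)s(s - 5) / [36] = (1/36)s^3 - (25/36)s
L_2(s) = (s + 5)(s + 4)(s - 5) / [-100] = -(1/100)s^3 - (1/25)s^2 + (1/4)s + 1
L_3(s) = (s + 5)(s + 4)s / [450] = (1/450)s^3 + (1/50)s^2 + (2/45)s
g(s) = 559·L_0 + 295·L_1 + (-1)·L_2 + (-461)·L_3
  559·L_0(s) = -(559/50)s^3 + (559/50)s^2 + (1118/5)s
  295·L_1(s) = (295/36)s^3 - (7375/36)s
  (-1)·L_2(s) = (1/100)s^3 + (1/25)s^2 - (1/4)s - 1
  (-461)·L_3(s) = -(461/450)s^3 - (461/50)s^2 - (922/45)s
Adding term by term: -4s^3 + 2s^2 - 2s - 1

g(s) = -4s^3 + 2s^2 - 2s - 1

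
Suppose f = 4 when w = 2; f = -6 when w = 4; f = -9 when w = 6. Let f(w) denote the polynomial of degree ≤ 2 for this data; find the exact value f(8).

Evaluate each Lagrange basis at w = 8:
L_0(8) = (4)·(2)/[(-2)·(-4)] = 1
L_1(8) = (6)·(2)/[(2)·(-2)] = -3
L_2(8) = (6)·(4)/[(4)·(2)] = 3
Sum: 4·(1) + (-6)·(-3) + (-9)·(3) = -5

-5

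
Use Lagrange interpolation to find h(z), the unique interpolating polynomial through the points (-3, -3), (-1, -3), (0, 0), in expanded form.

h(z) = z^2 + 4z

Build the Lagrange basis polynomials:
L_0(z) = (z + 1)z / [6] = (1/6)z^2 + (1/6)z
L_1(z) = (z + 3)z / [-2] = -(1/2)z^2 - (3/2)z
L_2(z) = (z + 3)(z + 1) / [3] = (1/3)z^2 + (4/3)z + 1
h(z) = (-3)·L_0 + (-3)·L_1 + 0·L_2
  (-3)·L_0(z) = -(1/2)z^2 - (1/2)z
  (-3)·L_1(z) = (3/2)z^2 + (9/2)z
  0·L_2(z) = 0
Adding term by term: z^2 + 4z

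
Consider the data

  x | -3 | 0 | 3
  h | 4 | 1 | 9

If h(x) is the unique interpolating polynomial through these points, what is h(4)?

Using Newton's divided-difference form:
h[-3,0] = (1 - 4) / (0 - (-3)) = -1
h[0,3] = (9 - 1) / (3 - 0) = 8/3
h[-3,0,3] = (8/3 - (-1)) / (3 - (-3)) = 11/18
h(4) = 4 + (-1)·(7) + (11/18)·(7)·(4) = 127/9

127/9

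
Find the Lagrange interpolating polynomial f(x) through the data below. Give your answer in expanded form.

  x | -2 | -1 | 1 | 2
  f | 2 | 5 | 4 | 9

f(x) = (3/4)x^3 + (1/3)x^2 - (5/4)x + 25/6

Build the Lagrange basis polynomials:
L_0(x) = (x + 1)(x - 1)(x - 2) / [-12] = -(1/12)x^3 + (1/6)x^2 + (1/12)x - 1/6
L_1(x) = (x + 2)(x - 1)(x - 2) / [6] = (1/6)x^3 - (1/6)x^2 - (2/3)x + 2/3
L_2(x) = (x + 2)(x + 1)(x - 2) / [-6] = -(1/6)x^3 - (1/6)x^2 + (2/3)x + 2/3
L_3(x) = (x + 2)(x + 1)(x - 1) / [12] = (1/12)x^3 + (1/6)x^2 - (1/12)x - 1/6
f(x) = 2·L_0 + 5·L_1 + 4·L_2 + 9·L_3
  2·L_0(x) = -(1/6)x^3 + (1/3)x^2 + (1/6)x - 1/3
  5·L_1(x) = (5/6)x^3 - (5/6)x^2 - (10/3)x + 10/3
  4·L_2(x) = -(2/3)x^3 - (2/3)x^2 + (8/3)x + 8/3
  9·L_3(x) = (3/4)x^3 + (3/2)x^2 - (3/4)x - 3/2
Adding term by term: (3/4)x^3 + (1/3)x^2 - (5/4)x + 25/6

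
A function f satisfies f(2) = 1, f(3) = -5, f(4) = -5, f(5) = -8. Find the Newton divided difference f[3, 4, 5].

f[3,4] = (-5 - (-5)) / (4 - 3) = 0
f[4,5] = (-8 - (-5)) / (5 - 4) = -3
f[3,4,5] = (-3 - 0) / (5 - 3) = -3/2

-3/2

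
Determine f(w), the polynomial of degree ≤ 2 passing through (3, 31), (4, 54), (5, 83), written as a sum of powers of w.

f(w) = 3w^2 + 2w - 2

Build the Lagrange basis polynomials:
L_0(w) = (w - 4)(w - 5) / [2] = (1/2)w^2 - (9/2)w + 10
L_1(w) = (w - 3)(w - 5) / [-1] = -w^2 + 8w - 15
L_2(w) = (w - 3)(w - 4) / [2] = (1/2)w^2 - (7/2)w + 6
f(w) = 31·L_0 + 54·L_1 + 83·L_2
  31·L_0(w) = (31/2)w^2 - (279/2)w + 310
  54·L_1(w) = -54w^2 + 432w - 810
  83·L_2(w) = (83/2)w^2 - (581/2)w + 498
Adding term by term: 3w^2 + 2w - 2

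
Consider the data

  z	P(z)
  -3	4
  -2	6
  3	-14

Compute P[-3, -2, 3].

P[-3,-2] = (6 - 4) / (-2 - (-3)) = 2
P[-2,3] = (-14 - 6) / (3 - (-2)) = -4
P[-3,-2,3] = (-4 - 2) / (3 - (-3)) = -1

-1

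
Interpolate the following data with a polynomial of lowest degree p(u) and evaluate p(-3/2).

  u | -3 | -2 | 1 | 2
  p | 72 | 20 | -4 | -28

63/8

Evaluate each Lagrange basis at u = -3/2:
L_0(-3/2) = (1/2)·(-5/2)·(-7/2)/[(-1)·(-4)·(-5)] = -7/32
L_1(-3/2) = (3/2)·(-5/2)·(-7/2)/[(1)·(-3)·(-4)] = 35/32
L_2(-3/2) = (3/2)·(1/2)·(-7/2)/[(4)·(3)·(-1)] = 7/32
L_3(-3/2) = (3/2)·(1/2)·(-5/2)/[(5)·(4)·(1)] = -3/32
Sum: 72·(-7/32) + 20·(35/32) + (-4)·(7/32) + (-28)·(-3/32) = 63/8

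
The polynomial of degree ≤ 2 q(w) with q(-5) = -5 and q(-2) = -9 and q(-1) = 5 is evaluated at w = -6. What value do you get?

35/3

Evaluate each Lagrange basis at w = -6:
L_0(-6) = (-4)·(-5)/[(-3)·(-4)] = 5/3
L_1(-6) = (-1)·(-5)/[(3)·(-1)] = -5/3
L_2(-6) = (-1)·(-4)/[(4)·(1)] = 1
Sum: (-5)·(5/3) + (-9)·(-5/3) + 5·(1) = 35/3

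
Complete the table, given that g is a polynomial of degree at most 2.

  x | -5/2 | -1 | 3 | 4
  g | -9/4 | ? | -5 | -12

3

The 3 known values determine g uniquely (degree ≤ 2).
Evaluate each Lagrange basis at x = -1:
L_0(-1) = (-4)·(-5)/[(-11/2)·(-13/2)] = 80/143
L_1(-1) = (3/2)·(-5)/[(11/2)·(-1)] = 15/11
L_2(-1) = (3/2)·(-4)/[(13/2)·(1)] = -12/13
Sum: (-9/4)·(80/143) + (-5)·(15/11) + (-12)·(-12/13) = 3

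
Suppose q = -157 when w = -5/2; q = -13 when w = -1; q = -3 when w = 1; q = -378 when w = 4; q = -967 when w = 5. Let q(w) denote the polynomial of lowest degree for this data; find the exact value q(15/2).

-10549/2

Using Newton's divided-difference form:
q[-5/2,-1] = (-13 - (-157)) / (-1 - (-5/2)) = 96
q[-1,1] = (-3 - (-13)) / (1 - (-1)) = 5
q[1,4] = (-378 - (-3)) / (4 - 1) = -125
q[4,5] = (-967 - (-378)) / (5 - 4) = -589
q[-5/2,-1,1] = (5 - 96) / (1 - (-5/2)) = -26
q[-1,1,4] = (-125 - 5) / (4 - (-1)) = -26
q[1,4,5] = (-589 - (-125)) / (5 - 1) = -116
q[-5/2,-1,1,4] = (-26 - (-26)) / (4 - (-5/2)) = 0
q[-1,1,4,5] = (-116 - (-26)) / (5 - (-1)) = -15
q[-5/2,-1,1,4,5] = (-15 - 0) / (5 - (-5/2)) = -2
q(15/2) = -157 + 96·(10) + (-26)·(10)·(17/2) + 0·(10)·(17/2)·(13/2) + (-2)·(10)·(17/2)·(13/2)·(7/2) = -10549/2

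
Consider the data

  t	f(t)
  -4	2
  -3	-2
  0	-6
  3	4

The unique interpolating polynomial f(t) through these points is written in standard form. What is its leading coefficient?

1/63

The leading coefficient equals the top divided difference f[-4,-3,0,3].
f[-4,-3] = (-2 - 2) / (-3 - (-4)) = -4
f[-3,0] = (-6 - (-2)) / (0 - (-3)) = -4/3
f[0,3] = (4 - (-6)) / (3 - 0) = 10/3
f[-4,-3,0] = (-4/3 - (-4)) / (0 - (-4)) = 2/3
f[-3,0,3] = (10/3 - (-4/3)) / (3 - (-3)) = 7/9
f[-4,-3,0,3] = (7/9 - 2/3) / (3 - (-4)) = 1/63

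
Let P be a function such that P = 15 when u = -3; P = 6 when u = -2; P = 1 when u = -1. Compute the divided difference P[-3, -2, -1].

P[-3,-2] = (6 - 15) / (-2 - (-3)) = -9
P[-2,-1] = (1 - 6) / (-1 - (-2)) = -5
P[-3,-2,-1] = (-5 - (-9)) / (-1 - (-3)) = 2

2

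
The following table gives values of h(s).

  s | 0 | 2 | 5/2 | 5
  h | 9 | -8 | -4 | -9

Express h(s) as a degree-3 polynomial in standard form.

L_0(s) = (s - 2)(s - 5/2)(s - 5) / [-25] = -(1/25)s^3 + (19/50)s^2 - (11/10)s + 1
L_1(s) = s(s - 5/2)(s - 5) / [3] = (1/3)s^3 - (5/2)s^2 + (25/6)s
L_2(s) = s(s - 2)(s - 5) / [-25/8] = -(8/25)s^3 + (56/25)s^2 - (16/5)s
L_3(s) = s(s - 2)(s - 5/2) / [75/2] = (2/75)s^3 - (3/25)s^2 + (2/15)s
h(s) = 9·L_0 + (-8)·L_1 + (-4)·L_2 + (-9)·L_3
  9·L_0(s) = -(9/25)s^3 + (171/50)s^2 - (99/10)s + 9
  (-8)·L_1(s) = -(8/3)s^3 + 20s^2 - (100/3)s
  (-4)·L_2(s) = (32/25)s^3 - (224/25)s^2 + (64/5)s
  (-9)·L_3(s) = -(6/25)s^3 + (27/25)s^2 - (6/5)s
Adding term by term: -(149/75)s^3 + (777/50)s^2 - (949/30)s + 9

h(s) = -(149/75)s^3 + (777/50)s^2 - (949/30)s + 9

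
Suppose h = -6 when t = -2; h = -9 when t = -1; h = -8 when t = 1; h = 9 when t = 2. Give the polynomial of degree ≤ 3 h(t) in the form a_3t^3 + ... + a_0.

h(t) = (13/12)t^3 + (10/3)t^2 - (7/12)t - 71/6

L_0(t) = (t + 1)(t - 1)(t - 2) / [-12] = -(1/12)t^3 + (1/6)t^2 + (1/12)t - 1/6
L_1(t) = (t + 2)(t - 1)(t - 2) / [6] = (1/6)t^3 - (1/6)t^2 - (2/3)t + 2/3
L_2(t) = (t + 2)(t + 1)(t - 2) / [-6] = -(1/6)t^3 - (1/6)t^2 + (2/3)t + 2/3
L_3(t) = (t + 2)(t + 1)(t - 1) / [12] = (1/12)t^3 + (1/6)t^2 - (1/12)t - 1/6
h(t) = (-6)·L_0 + (-9)·L_1 + (-8)·L_2 + 9·L_3
  (-6)·L_0(t) = (1/2)t^3 - t^2 - (1/2)t + 1
  (-9)·L_1(t) = -(3/2)t^3 + (3/2)t^2 + 6t - 6
  (-8)·L_2(t) = (4/3)t^3 + (4/3)t^2 - (16/3)t - 16/3
  9·L_3(t) = (3/4)t^3 + (3/2)t^2 - (3/4)t - 3/2
Adding term by term: (13/12)t^3 + (10/3)t^2 - (7/12)t - 71/6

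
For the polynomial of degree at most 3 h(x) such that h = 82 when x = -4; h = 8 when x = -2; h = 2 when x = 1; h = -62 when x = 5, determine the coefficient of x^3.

-1

The leading coefficient equals the top divided difference h[-4,-2,1,5].
h[-4,-2] = (8 - 82) / (-2 - (-4)) = -37
h[-2,1] = (2 - 8) / (1 - (-2)) = -2
h[1,5] = (-62 - 2) / (5 - 1) = -16
h[-4,-2,1] = (-2 - (-37)) / (1 - (-4)) = 7
h[-2,1,5] = (-16 - (-2)) / (5 - (-2)) = -2
h[-4,-2,1,5] = (-2 - 7) / (5 - (-4)) = -1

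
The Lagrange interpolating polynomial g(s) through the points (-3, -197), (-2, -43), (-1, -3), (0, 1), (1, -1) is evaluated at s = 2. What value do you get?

-27

Evaluate each Lagrange basis at s = 2:
L_0(2) = (4)·(3)·(2)·(1)/[(-1)·(-2)·(-3)·(-4)] = 1
L_1(2) = (5)·(3)·(2)·(1)/[(1)·(-1)·(-2)·(-3)] = -5
L_2(2) = (5)·(4)·(2)·(1)/[(2)·(1)·(-1)·(-2)] = 10
L_3(2) = (5)·(4)·(3)·(1)/[(3)·(2)·(1)·(-1)] = -10
L_4(2) = (5)·(4)·(3)·(2)/[(4)·(3)·(2)·(1)] = 5
Sum: (-197)·(1) + (-43)·(-5) + (-3)·(10) + 1·(-10) + (-1)·(5) = -27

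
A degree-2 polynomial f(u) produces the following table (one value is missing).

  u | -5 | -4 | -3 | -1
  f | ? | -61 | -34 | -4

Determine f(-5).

The 3 known values determine f uniquely (degree ≤ 2).
Evaluate each Lagrange basis at u = -5:
L_0(-5) = (-2)·(-4)/[(-1)·(-3)] = 8/3
L_1(-5) = (-1)·(-4)/[(1)·(-2)] = -2
L_2(-5) = (-1)·(-2)/[(3)·(2)] = 1/3
Sum: (-61)·(8/3) + (-34)·(-2) + (-4)·(1/3) = -96

-96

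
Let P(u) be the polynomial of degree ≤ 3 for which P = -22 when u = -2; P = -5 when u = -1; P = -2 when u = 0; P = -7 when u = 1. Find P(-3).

Evaluate each Lagrange basis at u = -3:
L_0(-3) = (-2)·(-3)·(-4)/[(-1)·(-2)·(-3)] = 4
L_1(-3) = (-1)·(-3)·(-4)/[(1)·(-1)·(-2)] = -6
L_2(-3) = (-1)·(-2)·(-4)/[(2)·(1)·(-1)] = 4
L_3(-3) = (-1)·(-2)·(-3)/[(3)·(2)·(1)] = -1
Sum: (-22)·(4) + (-5)·(-6) + (-2)·(4) + (-7)·(-1) = -59

-59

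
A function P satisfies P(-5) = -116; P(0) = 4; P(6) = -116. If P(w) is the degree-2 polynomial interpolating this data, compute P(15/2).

Evaluate each Lagrange basis at w = 15/2:
L_0(15/2) = (15/2)·(3/2)/[(-5)·(-11)] = 9/44
L_1(15/2) = (25/2)·(3/2)/[(5)·(-6)] = -5/8
L_2(15/2) = (25/2)·(15/2)/[(11)·(6)] = 125/88
Sum: (-116)·(9/44) + 4·(-5/8) + (-116)·(125/88) = -191

-191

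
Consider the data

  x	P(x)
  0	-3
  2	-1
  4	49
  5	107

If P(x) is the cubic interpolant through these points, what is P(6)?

195

L_0(6) = (4)·(2)·(1)/[(-2)·(-4)·(-5)] = -1/5
L_1(6) = (6)·(2)·(1)/[(2)·(-2)·(-3)] = 1
L_2(6) = (6)·(4)·(1)/[(4)·(2)·(-1)] = -3
L_3(6) = (6)·(4)·(2)/[(5)·(3)·(1)] = 16/5
Sum: (-3)·(-1/5) + (-1)·(1) + 49·(-3) + 107·(16/5) = 195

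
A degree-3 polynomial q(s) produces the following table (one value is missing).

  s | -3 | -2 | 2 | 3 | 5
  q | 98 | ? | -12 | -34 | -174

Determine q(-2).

The 4 known values determine q uniquely (degree ≤ 3).
Evaluate each Lagrange basis at s = -2:
L_0(-2) = (-4)·(-5)·(-7)/[(-5)·(-6)·(-8)] = 7/12
L_1(-2) = (1)·(-5)·(-7)/[(5)·(-1)·(-3)] = 7/3
L_2(-2) = (1)·(-4)·(-7)/[(6)·(1)·(-2)] = -7/3
L_3(-2) = (1)·(-4)·(-5)/[(8)·(3)·(2)] = 5/12
Sum: 98·(7/12) + (-12)·(7/3) + (-34)·(-7/3) + (-174)·(5/12) = 36

36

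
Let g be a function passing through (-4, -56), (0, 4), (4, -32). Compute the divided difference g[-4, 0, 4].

g[-4,0] = (4 - (-56)) / (0 - (-4)) = 15
g[0,4] = (-32 - 4) / (4 - 0) = -9
g[-4,0,4] = (-9 - 15) / (4 - (-4)) = -3

-3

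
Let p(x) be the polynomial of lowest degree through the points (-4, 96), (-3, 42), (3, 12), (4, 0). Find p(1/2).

Using Newton's divided-difference form:
p[-4,-3] = (42 - 96) / (-3 - (-4)) = -54
p[-3,3] = (12 - 42) / (3 - (-3)) = -5
p[3,4] = (0 - 12) / (4 - 3) = -12
p[-4,-3,3] = (-5 - (-54)) / (3 - (-4)) = 7
p[-3,3,4] = (-12 - (-5)) / (4 - (-3)) = -1
p[-4,-3,3,4] = (-1 - 7) / (4 - (-4)) = -1
p(1/2) = 96 + (-54)·(9/2) + 7·(9/2)·(7/2) + (-1)·(9/2)·(7/2)·(-5/2) = 21/8

21/8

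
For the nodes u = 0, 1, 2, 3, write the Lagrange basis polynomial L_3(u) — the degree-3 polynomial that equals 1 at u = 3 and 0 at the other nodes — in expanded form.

L_3(u) = u(u - 1)(u - 2) / [(3)·(2)·(1)]
       = (u^3 - 3u^2 + 2u) / (6)

L_3(u) = (1/6)u^3 - (1/2)u^2 + (1/3)u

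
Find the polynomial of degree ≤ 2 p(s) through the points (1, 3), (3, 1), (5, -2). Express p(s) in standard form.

Newton's divided differences:
p[1,3] = (1 - 3) / (3 - 1) = -1
p[3,5] = (-2 - 1) / (5 - 3) = -3/2
p[1,3,5] = (-3/2 - (-1)) / (5 - 1) = -1/8
p(s) = 3 + (-1)·(s - 1) + (-1/8)·(s - 1)(s - 3)
Expanding: p(s) = -(1/8)s^2 - (1/2)s + 29/8

p(s) = -(1/8)s^2 - (1/2)s + 29/8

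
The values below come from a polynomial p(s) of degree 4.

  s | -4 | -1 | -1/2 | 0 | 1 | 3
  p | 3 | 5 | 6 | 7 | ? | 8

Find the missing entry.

849/98

The 5 known values determine p uniquely (degree ≤ 4).
L_0(1) = (2)·(3/2)·(1)·(-2)/[(-3)·(-7/2)·(-4)·(-7)] = -1/49
L_1(1) = (5)·(3/2)·(1)·(-2)/[(3)·(-1/2)·(-1)·(-4)] = 5/2
L_2(1) = (5)·(2)·(1)·(-2)/[(7/2)·(1/2)·(-1/2)·(-7/2)] = -320/49
L_3(1) = (5)·(2)·(3/2)·(-2)/[(4)·(1)·(1/2)·(-3)] = 5
L_4(1) = (5)·(2)·(3/2)·(1)/[(7)·(4)·(7/2)·(3)] = 5/98
Sum: 3·(-1/49) + 5·(5/2) + 6·(-320/49) + 7·(5) + 8·(5/98) = 849/98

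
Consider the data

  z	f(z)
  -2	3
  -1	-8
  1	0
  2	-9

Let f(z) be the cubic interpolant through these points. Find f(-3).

128/3

L_0(-3) = (-2)·(-4)·(-5)/[(-1)·(-3)·(-4)] = 10/3
L_1(-3) = (-1)·(-4)·(-5)/[(1)·(-2)·(-3)] = -10/3
L_2(-3) = (-1)·(-2)·(-5)/[(3)·(2)·(-1)] = 5/3
L_3(-3) = (-1)·(-2)·(-4)/[(4)·(3)·(1)] = -2/3
Sum: 3·(10/3) + (-8)·(-10/3) + 0 + (-9)·(-2/3) = 128/3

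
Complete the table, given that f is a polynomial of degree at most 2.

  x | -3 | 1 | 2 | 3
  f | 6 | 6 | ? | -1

37/12

The 3 known values determine f uniquely (degree ≤ 2).
L_0(2) = (1)·(-1)/[(-4)·(-6)] = -1/24
L_1(2) = (5)·(-1)/[(4)·(-2)] = 5/8
L_2(2) = (5)·(1)/[(6)·(2)] = 5/12
Sum: 6·(-1/24) + 6·(5/8) + (-1)·(5/12) = 37/12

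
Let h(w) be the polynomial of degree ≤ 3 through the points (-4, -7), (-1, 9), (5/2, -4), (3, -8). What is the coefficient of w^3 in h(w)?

L_0(w) = (w + 1)(w - 5/2)(w - 3) / [-273/2] = -(2/273)w^3 + (3/91)w^2 - (4/273)w - 5/91
L_1(w) = (w + 4)(w - 5/2)(w - 3) / [42] = (1/42)w^3 - (1/28)w^2 - (29/84)w + 5/7
L_2(w) = (w + 4)(w + 1)(w - 3) / [-91/8] = -(8/91)w^3 - (16/91)w^2 + (88/91)w + 96/91
L_3(w) = (w + 4)(w + 1)(w - 5/2) / [14] = (1/14)w^3 + (5/28)w^2 - (17/28)w - 5/7
h(w) = (-7)·L_0 + 9·L_1 + (-4)·L_2 + (-8)·L_3
Only the coefficient of w^3 is needed; take it from each L_i and combine:
(-7)·(-2/273) + 9·(1/42) + (-4)·(-8/91) + (-8)·(1/14) = 25/546

25/546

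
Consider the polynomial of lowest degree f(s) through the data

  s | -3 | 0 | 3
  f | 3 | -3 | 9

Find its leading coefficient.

Build the Lagrange basis polynomials:
L_0(s) = s(s - 3) / [18] = (1/18)s^2 - (1/6)s
L_1(s) = (s + 3)(s - 3) / [-9] = -(1/9)s^2 + 1
L_2(s) = (s + 3)s / [18] = (1/18)s^2 + (1/6)s
f(s) = 3·L_0 + (-3)·L_1 + 9·L_2
Only the coefficient of s^2 is needed; take it from each L_i and combine:
3·(1/18) + (-3)·(-1/9) + 9·(1/18) = 1

1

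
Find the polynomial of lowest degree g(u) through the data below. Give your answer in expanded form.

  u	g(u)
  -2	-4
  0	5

g(u) = (9/2)u + 5

Build the Lagrange basis polynomials:
L_0(u) = u / [-2] = -(1/2)u
L_1(u) = (u + 2) / [2] = (1/2)u + 1
g(u) = (-4)·L_0 + 5·L_1
  (-4)·L_0(u) = 2u
  5·L_1(u) = (5/2)u + 5
Adding term by term: (9/2)u + 5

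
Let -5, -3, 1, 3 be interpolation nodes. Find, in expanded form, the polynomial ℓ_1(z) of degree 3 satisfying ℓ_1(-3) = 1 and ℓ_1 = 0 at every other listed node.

ℓ_1(z) = (1/48)z^3 + (1/48)z^2 - (17/48)z + 5/16

ℓ_1(z) = (z + 5)(z - 1)(z - 3) / [(2)·(-4)·(-6)]
       = (z^3 + z^2 - 17z + 15) / (48)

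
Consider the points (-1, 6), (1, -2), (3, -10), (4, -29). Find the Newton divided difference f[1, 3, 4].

f[1,3] = (-10 - (-2)) / (3 - 1) = -4
f[3,4] = (-29 - (-10)) / (4 - 3) = -19
f[1,3,4] = (-19 - (-4)) / (4 - 1) = -5

-5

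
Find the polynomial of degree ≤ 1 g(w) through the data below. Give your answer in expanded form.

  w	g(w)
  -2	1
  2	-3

g(w) = -w - 1

Build the Lagrange basis polynomials:
L_0(w) = (w - 2) / [-4] = -(1/4)w + 1/2
L_1(w) = (w + 2) / [4] = (1/4)w + 1/2
g(w) = 1·L_0 + (-3)·L_1
  1·L_0(w) = -(1/4)w + 1/2
  (-3)·L_1(w) = -(3/4)w - 3/2
Adding term by term: -w - 1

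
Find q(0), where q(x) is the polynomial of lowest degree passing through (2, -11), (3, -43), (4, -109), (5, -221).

Using Newton's divided-difference form:
q[2,3] = (-43 - (-11)) / (3 - 2) = -32
q[3,4] = (-109 - (-43)) / (4 - 3) = -66
q[4,5] = (-221 - (-109)) / (5 - 4) = -112
q[2,3,4] = (-66 - (-32)) / (4 - 2) = -17
q[3,4,5] = (-112 - (-66)) / (5 - 3) = -23
q[2,3,4,5] = (-23 - (-17)) / (5 - 2) = -2
q(0) = -11 + (-32)·(-2) + (-17)·(-2)·(-3) + (-2)·(-2)·(-3)·(-4) = -1

-1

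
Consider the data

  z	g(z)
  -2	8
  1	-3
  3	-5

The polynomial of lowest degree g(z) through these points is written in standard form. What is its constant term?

-2/5

Build the Lagrange basis polynomials:
L_0(z) = (z - 1)(z - 3) / [15] = (1/15)z^2 - (4/15)z + 1/5
L_1(z) = (z + 2)(z - 3) / [-6] = -(1/6)z^2 + (1/6)z + 1
L_2(z) = (z + 2)(z - 1) / [10] = (1/10)z^2 + (1/10)z - 1/5
g(z) = 8·L_0 + (-3)·L_1 + (-5)·L_2
Only the constant term is needed; take it from each L_i and combine:
8·(1/5) + (-3)·(1) + (-5)·(-1/5) = -2/5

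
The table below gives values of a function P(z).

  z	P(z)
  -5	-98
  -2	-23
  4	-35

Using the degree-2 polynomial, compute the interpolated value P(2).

Evaluate each Lagrange basis at z = 2:
L_0(2) = (4)·(-2)/[(-3)·(-9)] = -8/27
L_1(2) = (7)·(-2)/[(3)·(-6)] = 7/9
L_2(2) = (7)·(4)/[(9)·(6)] = 14/27
Sum: (-98)·(-8/27) + (-23)·(7/9) + (-35)·(14/27) = -7

-7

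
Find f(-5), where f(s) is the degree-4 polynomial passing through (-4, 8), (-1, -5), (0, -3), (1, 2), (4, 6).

12

Evaluate each Lagrange basis at s = -5:
L_0(-5) = (-4)·(-5)·(-6)·(-9)/[(-3)·(-4)·(-5)·(-8)] = 9/4
L_1(-5) = (-1)·(-5)·(-6)·(-9)/[(3)·(-1)·(-2)·(-5)] = -9
L_2(-5) = (-1)·(-4)·(-6)·(-9)/[(4)·(1)·(-1)·(-4)] = 27/2
L_3(-5) = (-1)·(-4)·(-5)·(-9)/[(5)·(2)·(1)·(-3)] = -6
L_4(-5) = (-1)·(-4)·(-5)·(-6)/[(8)·(5)·(4)·(3)] = 1/4
Sum: 8·(9/4) + (-5)·(-9) + (-3)·(27/2) + 2·(-6) + 6·(1/4) = 12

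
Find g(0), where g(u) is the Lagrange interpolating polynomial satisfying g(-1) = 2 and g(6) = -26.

Evaluate each Lagrange basis at u = 0:
L_0(0) = (-6)/[(-7)] = 6/7
L_1(0) = (1)/[(7)] = 1/7
Sum: 2·(6/7) + (-26)·(1/7) = -2

-2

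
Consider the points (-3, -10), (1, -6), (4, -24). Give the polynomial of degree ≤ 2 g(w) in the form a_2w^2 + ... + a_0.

g(w) = -w^2 - w - 4

Newton's divided differences:
g[-3,1] = (-6 - (-10)) / (1 - (-3)) = 1
g[1,4] = (-24 - (-6)) / (4 - 1) = -6
g[-3,1,4] = (-6 - 1) / (4 - (-3)) = -1
g(w) = -10 + 1·(w + 3) + (-1)·(w + 3)(w - 1)
Expanding: g(w) = -w^2 - w - 4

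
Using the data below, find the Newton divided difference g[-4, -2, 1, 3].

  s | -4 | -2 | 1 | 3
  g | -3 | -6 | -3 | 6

1/35

g[-4,-2] = (-6 - (-3)) / (-2 - (-4)) = -3/2
g[-2,1] = (-3 - (-6)) / (1 - (-2)) = 1
g[1,3] = (6 - (-3)) / (3 - 1) = 9/2
g[-4,-2,1] = (1 - (-3/2)) / (1 - (-4)) = 1/2
g[-2,1,3] = (9/2 - 1) / (3 - (-2)) = 7/10
g[-4,-2,1,3] = (7/10 - 1/2) / (3 - (-4)) = 1/35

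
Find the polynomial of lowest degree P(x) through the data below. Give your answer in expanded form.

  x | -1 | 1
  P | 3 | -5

L_0(x) = (x - 1) / [-2] = -(1/2)x + 1/2
L_1(x) = (x + 1) / [2] = (1/2)x + 1/2
P(x) = 3·L_0 + (-5)·L_1
  3·L_0(x) = -(3/2)x + 3/2
  (-5)·L_1(x) = -(5/2)x - 5/2
Adding term by term: -4x - 1

P(x) = -4x - 1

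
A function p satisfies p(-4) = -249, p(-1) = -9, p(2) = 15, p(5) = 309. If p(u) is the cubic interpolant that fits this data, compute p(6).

551

Evaluate each Lagrange basis at u = 6:
L_0(6) = (7)·(4)·(1)/[(-3)·(-6)·(-9)] = -14/81
L_1(6) = (10)·(4)·(1)/[(3)·(-3)·(-6)] = 20/27
L_2(6) = (10)·(7)·(1)/[(6)·(3)·(-3)] = -35/27
L_3(6) = (10)·(7)·(4)/[(9)·(6)·(3)] = 140/81
Sum: (-249)·(-14/81) + (-9)·(20/27) + 15·(-35/27) + 309·(140/81) = 551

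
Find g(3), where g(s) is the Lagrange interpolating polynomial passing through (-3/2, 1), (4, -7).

-61/11

L_0(3) = (-1)/[(-11/2)] = 2/11
L_1(3) = (9/2)/[(11/2)] = 9/11
Sum: 1·(2/11) + (-7)·(9/11) = -61/11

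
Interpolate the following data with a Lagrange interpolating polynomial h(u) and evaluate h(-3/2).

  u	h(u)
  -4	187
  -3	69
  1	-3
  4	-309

9/2

L_0(-3/2) = (3/2)·(-5/2)·(-11/2)/[(-1)·(-5)·(-8)] = -33/64
L_1(-3/2) = (5/2)·(-5/2)·(-11/2)/[(1)·(-4)·(-7)] = 275/224
L_2(-3/2) = (5/2)·(3/2)·(-11/2)/[(5)·(4)·(-3)] = 11/32
L_3(-3/2) = (5/2)·(3/2)·(-5/2)/[(8)·(7)·(3)] = -25/448
Sum: 187·(-33/64) + 69·(275/224) + (-3)·(11/32) + (-309)·(-25/448) = 9/2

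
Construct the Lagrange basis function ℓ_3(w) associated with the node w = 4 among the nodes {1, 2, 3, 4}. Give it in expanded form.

ℓ_3(w) = (1/6)w^3 - w^2 + (11/6)w - 1

ℓ_3(w) = (w - 1)(w - 2)(w - 3) / [(3)·(2)·(1)]
       = (w^3 - 6w^2 + 11w - 6) / (6)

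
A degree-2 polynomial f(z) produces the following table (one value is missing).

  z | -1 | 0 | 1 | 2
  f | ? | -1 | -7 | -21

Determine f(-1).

The 3 known values determine f uniquely (degree ≤ 2).
L_0(-1) = (-2)·(-3)/[(-1)·(-2)] = 3
L_1(-1) = (-1)·(-3)/[(1)·(-1)] = -3
L_2(-1) = (-1)·(-2)/[(2)·(1)] = 1
Sum: (-1)·(3) + (-7)·(-3) + (-21)·(1) = -3

-3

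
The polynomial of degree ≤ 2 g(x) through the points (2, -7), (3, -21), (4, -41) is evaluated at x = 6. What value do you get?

L_0(6) = (3)·(2)/[(-1)·(-2)] = 3
L_1(6) = (4)·(2)/[(1)·(-1)] = -8
L_2(6) = (4)·(3)/[(2)·(1)] = 6
Sum: (-7)·(3) + (-21)·(-8) + (-41)·(6) = -99

-99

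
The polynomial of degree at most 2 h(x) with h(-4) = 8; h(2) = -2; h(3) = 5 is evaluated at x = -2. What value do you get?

L_0(-2) = (-4)·(-5)/[(-6)·(-7)] = 10/21
L_1(-2) = (2)·(-5)/[(6)·(-1)] = 5/3
L_2(-2) = (2)·(-4)/[(7)·(1)] = -8/7
Sum: 8·(10/21) + (-2)·(5/3) + 5·(-8/7) = -110/21

-110/21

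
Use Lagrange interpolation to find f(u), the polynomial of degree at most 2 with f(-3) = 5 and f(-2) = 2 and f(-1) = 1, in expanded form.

f(u) = u^2 + 2u + 2

L_0(u) = (u + 2)(u + 1) / [2] = (1/2)u^2 + (3/2)u + 1
L_1(u) = (u + 3)(u + 1) / [-1] = -u^2 - 4u - 3
L_2(u) = (u + 3)(u + 2) / [2] = (1/2)u^2 + (5/2)u + 3
f(u) = 5·L_0 + 2·L_1 + 1·L_2
  5·L_0(u) = (5/2)u^2 + (15/2)u + 5
  2·L_1(u) = -2u^2 - 8u - 6
  1·L_2(u) = (1/2)u^2 + (5/2)u + 3
Adding term by term: u^2 + 2u + 2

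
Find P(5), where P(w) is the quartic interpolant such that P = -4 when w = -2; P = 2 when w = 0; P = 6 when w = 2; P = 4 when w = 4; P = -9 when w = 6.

-99/128

Using Newton's divided-difference form:
P[-2,0] = (2 - (-4)) / (0 - (-2)) = 3
P[0,2] = (6 - 2) / (2 - 0) = 2
P[2,4] = (4 - 6) / (4 - 2) = -1
P[4,6] = (-9 - 4) / (6 - 4) = -13/2
P[-2,0,2] = (2 - 3) / (2 - (-2)) = -1/4
P[0,2,4] = (-1 - 2) / (4 - 0) = -3/4
P[2,4,6] = (-13/2 - (-1)) / (6 - 2) = -11/8
P[-2,0,2,4] = (-3/4 - (-1/4)) / (4 - (-2)) = -1/12
P[0,2,4,6] = (-11/8 - (-3/4)) / (6 - 0) = -5/48
P[-2,0,2,4,6] = (-5/48 - (-1/12)) / (6 - (-2)) = -1/384
P(5) = -4 + 3·(7) + (-1/4)·(7)·(5) + (-1/12)·(7)·(5)·(3) + (-1/384)·(7)·(5)·(3)·(1) = -99/128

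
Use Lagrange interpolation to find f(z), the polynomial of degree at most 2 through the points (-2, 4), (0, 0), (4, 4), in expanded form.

Build the Lagrange basis polynomials:
L_0(z) = z(z - 4) / [12] = (1/12)z^2 - (1/3)z
L_1(z) = (z + 2)(z - 4) / [-8] = -(1/8)z^2 + (1/4)z + 1
L_2(z) = (z + 2)z / [24] = (1/24)z^2 + (1/12)z
f(z) = 4·L_0 + 0·L_1 + 4·L_2
  4·L_0(z) = (1/3)z^2 - (4/3)z
  0·L_1(z) = 0
  4·L_2(z) = (1/6)z^2 + (1/3)z
Adding term by term: (1/2)z^2 - z

f(z) = (1/2)z^2 - z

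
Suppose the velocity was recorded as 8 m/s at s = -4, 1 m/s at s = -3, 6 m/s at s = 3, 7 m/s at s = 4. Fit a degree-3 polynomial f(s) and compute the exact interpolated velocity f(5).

41/7

Evaluate each Lagrange basis at s = 5:
L_0(5) = (8)·(2)·(1)/[(-1)·(-7)·(-8)] = -2/7
L_1(5) = (9)·(2)·(1)/[(1)·(-6)·(-7)] = 3/7
L_2(5) = (9)·(8)·(1)/[(7)·(6)·(-1)] = -12/7
L_3(5) = (9)·(8)·(2)/[(8)·(7)·(1)] = 18/7
Sum: 8·(-2/7) + 1·(3/7) + 6·(-12/7) + 7·(18/7) = 41/7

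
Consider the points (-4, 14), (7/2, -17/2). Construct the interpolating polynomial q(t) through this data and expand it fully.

q(t) = -3t + 2

L_0(t) = (t - 7/2) / [-15/2] = -(2/15)t + 7/15
L_1(t) = (t + 4) / [15/2] = (2/15)t + 8/15
q(t) = 14·L_0 + (-17/2)·L_1
  14·L_0(t) = -(28/15)t + 98/15
  (-17/2)·L_1(t) = -(17/15)t - 68/15
Adding term by term: -3t + 2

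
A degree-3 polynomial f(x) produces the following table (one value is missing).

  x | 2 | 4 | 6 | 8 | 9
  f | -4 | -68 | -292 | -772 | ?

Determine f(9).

The 4 known values determine f uniquely (degree ≤ 3).
Evaluate each Lagrange basis at x = 9:
L_0(9) = (5)·(3)·(1)/[(-2)·(-4)·(-6)] = -5/16
L_1(9) = (7)·(3)·(1)/[(2)·(-2)·(-4)] = 21/16
L_2(9) = (7)·(5)·(1)/[(4)·(2)·(-2)] = -35/16
L_3(9) = (7)·(5)·(3)/[(6)·(4)·(2)] = 35/16
Sum: (-4)·(-5/16) + (-68)·(21/16) + (-292)·(-35/16) + (-772)·(35/16) = -1138

-1138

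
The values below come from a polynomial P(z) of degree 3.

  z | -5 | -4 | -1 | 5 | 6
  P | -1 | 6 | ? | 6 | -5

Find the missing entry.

The 4 known values determine P uniquely (degree ≤ 3).
Evaluate each Lagrange basis at z = -1:
L_0(-1) = (3)·(-6)·(-7)/[(-1)·(-10)·(-11)] = -63/55
L_1(-1) = (4)·(-6)·(-7)/[(1)·(-9)·(-10)] = 28/15
L_2(-1) = (4)·(3)·(-7)/[(10)·(9)·(-1)] = 14/15
L_3(-1) = (4)·(3)·(-6)/[(11)·(10)·(1)] = -36/55
Sum: (-1)·(-63/55) + 6·(28/15) + 6·(14/15) + (-5)·(-36/55) = 1167/55

1167/55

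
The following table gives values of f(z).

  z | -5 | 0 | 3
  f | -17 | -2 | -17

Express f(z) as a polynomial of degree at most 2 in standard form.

Newton's divided differences:
f[-5,0] = (-2 - (-17)) / (0 - (-5)) = 3
f[0,3] = (-17 - (-2)) / (3 - 0) = -5
f[-5,0,3] = (-5 - 3) / (3 - (-5)) = -1
f(z) = -17 + 3·(z + 5) + (-1)·(z + 5)z
Expanding: f(z) = -z^2 - 2z - 2

f(z) = -z^2 - 2z - 2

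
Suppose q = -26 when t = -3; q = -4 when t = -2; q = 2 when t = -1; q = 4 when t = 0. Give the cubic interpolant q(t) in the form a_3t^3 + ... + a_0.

L_0(t) = (t + 2)(t + 1)t / [-6] = -(1/6)t^3 - (1/2)t^2 - (1/3)t
L_1(t) = (t + 3)(t + 1)t / [2] = (1/2)t^3 + 2t^2 + (3/2)t
L_2(t) = (t + 3)(t + 2)t / [-2] = -(1/2)t^3 - (5/2)t^2 - 3t
L_3(t) = (t + 3)(t + 2)(t + 1) / [6] = (1/6)t^3 + t^2 + (11/6)t + 1
q(t) = (-26)·L_0 + (-4)·L_1 + 2·L_2 + 4·L_3
  (-26)·L_0(t) = (13/3)t^3 + 13t^2 + (26/3)t
  (-4)·L_1(t) = -2t^3 - 8t^2 - 6t
  2·L_2(t) = -t^3 - 5t^2 - 6t
  4·L_3(t) = (2/3)t^3 + 4t^2 + (22/3)t + 4
Adding term by term: 2t^3 + 4t^2 + 4t + 4

q(t) = 2t^3 + 4t^2 + 4t + 4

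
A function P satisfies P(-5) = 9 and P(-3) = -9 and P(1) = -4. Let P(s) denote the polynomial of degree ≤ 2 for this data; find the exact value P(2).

139/24

L_0(2) = (5)·(1)/[(-2)·(-6)] = 5/12
L_1(2) = (7)·(1)/[(2)·(-4)] = -7/8
L_2(2) = (7)·(5)/[(6)·(4)] = 35/24
Sum: 9·(5/12) + (-9)·(-7/8) + (-4)·(35/24) = 139/24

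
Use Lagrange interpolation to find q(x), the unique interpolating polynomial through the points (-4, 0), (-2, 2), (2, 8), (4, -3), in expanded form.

Build the Lagrange basis polynomials:
L_0(x) = (x + 2)(x - 2)(x - 4) / [-96] = -(1/96)x^3 + (1/24)x^2 + (1/24)x - 1/6
L_1(x) = (x + 4)(x - 2)(x - 4) / [48] = (1/48)x^3 - (1/24)x^2 - (1/3)x + 2/3
L_2(x) = (x + 4)(x + 2)(x - 4) / [-48] = -(1/48)x^3 - (1/24)x^2 + (1/3)x + 2/3
L_3(x) = (x + 4)(x + 2)(x - 2) / [96] = (1/96)x^3 + (1/24)x^2 - (1/24)x - 1/6
q(x) = 0·L_0 + 2·L_1 + 8·L_2 + (-3)·L_3
  0·L_0(x) = 0
  2·L_1(x) = (1/24)x^3 - (1/12)x^2 - (2/3)x + 4/3
  8·L_2(x) = -(1/6)x^3 - (1/3)x^2 + (8/3)x + 16/3
  (-3)·L_3(x) = -(1/32)x^3 - (1/8)x^2 + (1/8)x + 1/2
Adding term by term: -(5/32)x^3 - (13/24)x^2 + (17/8)x + 43/6

q(x) = -(5/32)x^3 - (13/24)x^2 + (17/8)x + 43/6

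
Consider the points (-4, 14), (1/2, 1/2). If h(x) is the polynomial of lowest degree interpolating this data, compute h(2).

Evaluate each Lagrange basis at x = 2:
L_0(2) = (3/2)/[(-9/2)] = -1/3
L_1(2) = (6)/[(9/2)] = 4/3
Sum: 14·(-1/3) + 1/2·(4/3) = -4

-4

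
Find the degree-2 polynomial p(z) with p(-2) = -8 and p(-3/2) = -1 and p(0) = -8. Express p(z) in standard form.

p(z) = -(28/3)z^2 - (56/3)z - 8

Build the Lagrange basis polynomials:
L_0(z) = (z + 3/2)z / [1] = z^2 + (3/2)z
L_1(z) = (z + 2)z / [-3/4] = -(4/3)z^2 - (8/3)z
L_2(z) = (z + 2)(z + 3/2) / [3] = (1/3)z^2 + (7/6)z + 1
p(z) = (-8)·L_0 + (-1)·L_1 + (-8)·L_2
  (-8)·L_0(z) = -8z^2 - 12z
  (-1)·L_1(z) = (4/3)z^2 + (8/3)z
  (-8)·L_2(z) = -(8/3)z^2 - (28/3)z - 8
Adding term by term: -(28/3)z^2 - (56/3)z - 8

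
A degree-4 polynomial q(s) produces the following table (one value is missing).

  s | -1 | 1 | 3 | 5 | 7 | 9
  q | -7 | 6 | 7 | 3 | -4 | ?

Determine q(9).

The 5 known values determine q uniquely (degree ≤ 4).
Evaluate each Lagrange basis at s = 9:
L_0(9) = (8)·(6)·(4)·(2)/[(-2)·(-4)·(-6)·(-8)] = 1
L_1(9) = (10)·(6)·(4)·(2)/[(2)·(-2)·(-4)·(-6)] = -5
L_2(9) = (10)·(8)·(4)·(2)/[(4)·(2)·(-2)·(-4)] = 10
L_3(9) = (10)·(8)·(6)·(2)/[(6)·(4)·(2)·(-2)] = -10
L_4(9) = (10)·(8)·(6)·(4)/[(8)·(6)·(4)·(2)] = 5
Sum: (-7)·(1) + 6·(-5) + 7·(10) + 3·(-10) + (-4)·(5) = -17

-17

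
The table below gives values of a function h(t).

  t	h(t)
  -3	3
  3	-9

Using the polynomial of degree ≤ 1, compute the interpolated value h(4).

Evaluate each Lagrange basis at t = 4:
L_0(4) = (1)/[(-6)] = -1/6
L_1(4) = (7)/[(6)] = 7/6
Sum: 3·(-1/6) + (-9)·(7/6) = -11

-11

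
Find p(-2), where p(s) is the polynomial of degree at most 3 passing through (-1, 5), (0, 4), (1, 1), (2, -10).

10

L_0(-2) = (-2)·(-3)·(-4)/[(-1)·(-2)·(-3)] = 4
L_1(-2) = (-1)·(-3)·(-4)/[(1)·(-1)·(-2)] = -6
L_2(-2) = (-1)·(-2)·(-4)/[(2)·(1)·(-1)] = 4
L_3(-2) = (-1)·(-2)·(-3)/[(3)·(2)·(1)] = -1
Sum: 5·(4) + 4·(-6) + 1·(4) + (-10)·(-1) = 10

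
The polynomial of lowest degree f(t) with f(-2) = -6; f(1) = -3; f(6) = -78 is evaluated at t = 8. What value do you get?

-136

Using Newton's divided-difference form:
f[-2,1] = (-3 - (-6)) / (1 - (-2)) = 1
f[1,6] = (-78 - (-3)) / (6 - 1) = -15
f[-2,1,6] = (-15 - 1) / (6 - (-2)) = -2
f(8) = -6 + 1·(10) + (-2)·(10)·(7) = -136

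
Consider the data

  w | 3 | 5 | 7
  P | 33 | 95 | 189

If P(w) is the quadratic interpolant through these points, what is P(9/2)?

153/2

Using Newton's divided-difference form:
P[3,5] = (95 - 33) / (5 - 3) = 31
P[5,7] = (189 - 95) / (7 - 5) = 47
P[3,5,7] = (47 - 31) / (7 - 3) = 4
P(9/2) = 33 + 31·(3/2) + 4·(3/2)·(-1/2) = 153/2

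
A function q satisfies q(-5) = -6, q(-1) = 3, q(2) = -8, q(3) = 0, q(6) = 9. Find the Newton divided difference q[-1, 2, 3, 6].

-25/42

q[-1,2] = (-8 - 3) / (2 - (-1)) = -11/3
q[2,3] = (0 - (-8)) / (3 - 2) = 8
q[3,6] = (9 - 0) / (6 - 3) = 3
q[-1,2,3] = (8 - (-11/3)) / (3 - (-1)) = 35/12
q[2,3,6] = (3 - 8) / (6 - 2) = -5/4
q[-1,2,3,6] = (-5/4 - 35/12) / (6 - (-1)) = -25/42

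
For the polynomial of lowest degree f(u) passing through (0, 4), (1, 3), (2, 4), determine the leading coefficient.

1

The leading coefficient equals the top divided difference f[0,1,2].
f[0,1] = (3 - 4) / (1 - 0) = -1
f[1,2] = (4 - 3) / (2 - 1) = 1
f[0,1,2] = (1 - (-1)) / (2 - 0) = 1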